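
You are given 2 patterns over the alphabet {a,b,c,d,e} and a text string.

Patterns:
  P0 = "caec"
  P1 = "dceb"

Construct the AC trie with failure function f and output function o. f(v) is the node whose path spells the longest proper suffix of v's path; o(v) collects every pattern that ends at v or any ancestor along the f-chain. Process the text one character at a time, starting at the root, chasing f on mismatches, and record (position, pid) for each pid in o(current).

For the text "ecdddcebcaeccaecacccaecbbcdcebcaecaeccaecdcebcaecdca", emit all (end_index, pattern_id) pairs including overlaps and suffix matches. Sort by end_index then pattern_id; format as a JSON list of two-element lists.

Build automaton:
Trie nodes:
  n0 'ε': c→1 d→5
  n1 'c': a→2
  n2 'ca': e→3
  n3 'cae': c→4
  n4 'caec': ·  [P0 ends]
  n5 'd': c→6
  n6 'dc': e→7
  n7 'dce': b→8
  n8 'dceb': ·  [P1 ends]

BFS fail/out derivation:
  fail(1) 'c': from fail(0)=0 chase 'c': 0 ⇒ 0;  out=∅∪out(0)=∅
  fail(5) 'd': from fail(0)=0 chase 'd': 0 ⇒ 0;  out=∅∪out(0)=∅
  fail(2) 'ca': from fail(1)=0 chase 'a': 0 ⇒ 0;  out=∅∪out(0)=∅
  fail(6) 'dc': from fail(5)=0 chase 'c': 0 ⇒ 1;  out=∅∪out(1)=∅
  fail(3) 'cae': from fail(2)=0 chase 'e': 0 ⇒ 0;  out=∅∪out(0)=∅
  fail(7) 'dce': from fail(6)=1 chase 'e': 1→0 ⇒ 0;  out=∅∪out(0)=∅
  fail(4) 'caec': from fail(3)=0 chase 'c': 0 ⇒ 1;  out={0}∪out(1)={0}
  fail(8) 'dceb': from fail(7)=0 chase 'b': 0 ⇒ 0;  out={1}∪out(0)={1}

Text stream:
pos 0 'e': at 0
pos 1 'c': at 1
pos 2 'd': at 5 (via fail)
pos 3 'd': at 5 (via fail)
pos 4 'd': at 5 (via fail)
pos 5 'c': at 6
pos 6 'e': at 7
pos 7 'b': at 8  → match P1@[4:7]
pos 8 'c': at 1 (via fail)
pos 9 'a': at 2
pos 10 'e': at 3
pos 11 'c': at 4  → match P0@[8:11]
pos 12 'c': at 1 (via fail)
pos 13 'a': at 2
pos 14 'e': at 3
pos 15 'c': at 4  → match P0@[12:15]
pos 16 'a': at 2 (via fail)
pos 17 'c': at 1 (via fail)
pos 18 'c': at 1 (via fail)
pos 19 'c': at 1 (via fail)
pos 20 'a': at 2
pos 21 'e': at 3
pos 22 'c': at 4  → match P0@[19:22]
pos 23 'b': at 0 (via fail)
pos 24 'b': at 0
pos 25 'c': at 1
pos 26 'd': at 5 (via fail)
pos 27 'c': at 6
pos 28 'e': at 7
pos 29 'b': at 8  → match P1@[26:29]
pos 30 'c': at 1 (via fail)
pos 31 'a': at 2
pos 32 'e': at 3
pos 33 'c': at 4  → match P0@[30:33]
pos 34 'a': at 2 (via fail)
pos 35 'e': at 3
pos 36 'c': at 4  → match P0@[33:36]
pos 37 'c': at 1 (via fail)
pos 38 'a': at 2
pos 39 'e': at 3
pos 40 'c': at 4  → match P0@[37:40]
pos 41 'd': at 5 (via fail)
pos 42 'c': at 6
pos 43 'e': at 7
pos 44 'b': at 8  → match P1@[41:44]
pos 45 'c': at 1 (via fail)
pos 46 'a': at 2
pos 47 'e': at 3
pos 48 'c': at 4  → match P0@[45:48]
pos 49 'd': at 5 (via fail)
pos 50 'c': at 6
pos 51 'a': at 2 (via fail)

Matches: [[7,1],[11,0],[15,0],[22,0],[29,1],[33,0],[36,0],[40,0],[44,1],[48,0]]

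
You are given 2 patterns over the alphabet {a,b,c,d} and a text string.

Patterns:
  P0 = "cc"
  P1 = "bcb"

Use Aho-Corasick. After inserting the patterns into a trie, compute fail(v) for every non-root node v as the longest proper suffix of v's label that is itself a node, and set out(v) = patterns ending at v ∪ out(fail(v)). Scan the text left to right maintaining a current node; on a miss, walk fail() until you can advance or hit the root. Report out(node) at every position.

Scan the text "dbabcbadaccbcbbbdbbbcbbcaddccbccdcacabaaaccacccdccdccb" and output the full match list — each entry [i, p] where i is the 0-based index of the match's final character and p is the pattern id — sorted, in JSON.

Build:
Trie nodes:
  0='ε' goto b→3 c→1
  1='c' goto c→2
  2='cc' goto ·  ←P0
  3='b' goto c→4
  4='bc' goto b→5
  5='bcb' goto ·  ←P1

Failure links (BFS by depth):
  n1('c'): parent n0 fail=0; on 'c' 0 → fail=0;  out ∅∪∅=∅
  n3('b'): parent n0 fail=0; on 'b' 0 → fail=0;  out ∅∪∅=∅
  n2('cc'): parent n1 fail=0; on 'c' 0 → fail=1;  out {0}∪∅={0}
  n4('bc'): parent n3 fail=0; on 'c' 0 → fail=1;  out ∅∪∅=∅
  n5('bcb'): parent n4 fail=1; on 'b' 1→0 → fail=3;  out {1}∪∅={1}

Text stream:
[0] read 'd'  n0⇒n0
[1] read 'b'  n0⇒n3
[2] read 'a'  n3⇒n0 (fail-walked)
[3] read 'b'  n0⇒n3
[4] read 'c'  n3⇒n4
[5] read 'b'  n4⇒n5  → match P1@[3:5]
[6] read 'a'  n5⇒n0 (fail-walked)
[7] read 'd'  n0⇒n0
[8] read 'a'  n0⇒n0
[9] read 'c'  n0⇒n1
[10] read 'c'  n1⇒n2  → match P0@[9:10]
[11] read 'b'  n2⇒n3 (fail-walked)
[12] read 'c'  n3⇒n4
[13] read 'b'  n4⇒n5  → match P1@[11:13]
[14] read 'b'  n5⇒n3 (fail-walked)
[15] read 'b'  n3⇒n3 (fail-walked)
[16] read 'd'  n3⇒n0 (fail-walked)
[17] read 'b'  n0⇒n3
[18] read 'b'  n3⇒n3 (fail-walked)
[19] read 'b'  n3⇒n3 (fail-walked)
[20] read 'c'  n3⇒n4
[21] read 'b'  n4⇒n5  → match P1@[19:21]
[22] read 'b'  n5⇒n3 (fail-walked)
[23] read 'c'  n3⇒n4
[24] read 'a'  n4⇒n0 (fail-walked)
[25] read 'd'  n0⇒n0
[26] read 'd'  n0⇒n0
[27] read 'c'  n0⇒n1
[28] read 'c'  n1⇒n2  → match P0@[27:28]
[29] read 'b'  n2⇒n3 (fail-walked)
[30] read 'c'  n3⇒n4
[31] read 'c'  n4⇒n2 (fail-walked)  → match P0@[30:31]
[32] read 'd'  n2⇒n0 (fail-walked)
[33] read 'c'  n0⇒n1
[34] read 'a'  n1⇒n0 (fail-walked)
[35] read 'c'  n0⇒n1
[36] read 'a'  n1⇒n0 (fail-walked)
[37] read 'b'  n0⇒n3
[38] read 'a'  n3⇒n0 (fail-walked)
[39] read 'a'  n0⇒n0
[40] read 'a'  n0⇒n0
[41] read 'c'  n0⇒n1
[42] read 'c'  n1⇒n2  → match P0@[41:42]
[43] read 'a'  n2⇒n0 (fail-walked)
[44] read 'c'  n0⇒n1
[45] read 'c'  n1⇒n2  → match P0@[44:45]
[46] read 'c'  n2⇒n2 (fail-walked)  → match P0@[45:46]
[47] read 'd'  n2⇒n0 (fail-walked)
[48] read 'c'  n0⇒n1
[49] read 'c'  n1⇒n2  → match P0@[48:49]
[50] read 'd'  n2⇒n0 (fail-walked)
[51] read 'c'  n0⇒n1
[52] read 'c'  n1⇒n2  → match P0@[51:52]
[53] read 'b'  n2⇒n3 (fail-walked)

Matches: [[5,1],[10,0],[13,1],[21,1],[28,0],[31,0],[42,0],[45,0],[46,0],[49,0],[52,0]]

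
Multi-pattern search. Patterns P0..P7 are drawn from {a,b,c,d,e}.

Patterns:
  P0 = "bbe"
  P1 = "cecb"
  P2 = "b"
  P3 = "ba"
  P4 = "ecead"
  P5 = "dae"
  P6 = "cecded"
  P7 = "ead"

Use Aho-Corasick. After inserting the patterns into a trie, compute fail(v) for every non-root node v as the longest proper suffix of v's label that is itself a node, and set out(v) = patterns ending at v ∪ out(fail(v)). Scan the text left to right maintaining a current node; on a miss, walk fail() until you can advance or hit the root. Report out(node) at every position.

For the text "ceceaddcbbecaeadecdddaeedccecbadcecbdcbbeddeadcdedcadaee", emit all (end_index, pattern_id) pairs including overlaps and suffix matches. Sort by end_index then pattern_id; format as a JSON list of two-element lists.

Construct AC machine:
Trie (insert patterns):
  0='ε' goto b→1 c→4 d→14 e→9
  1='b' goto a→8 b→2  [P2 ends]
  2='bb' goto e→3
  3='bbe' goto ·  [P0 ends]
  4='c' goto e→5
  5='ce' goto c→6
  6='cec' goto b→7 d→17
  7='cecb' goto ·  [P1 ends]
  8='ba' goto ·  [P3 ends]
  9='e' goto a→20 c→10
  10='ec' goto e→11
  11='ece' goto a→12
  12='ecea' goto d→13
  13='ecead' goto ·  [P4 ends]
  14='d' goto a→15
  15='da' goto e→16
  16='dae' goto ·  [P5 ends]
  17='cecd' goto e→18
  18='cecde' goto d→19
  19='cecded' goto ·  [P6 ends]
  20='ea' goto d→21
  21='ead' goto ·  [P7 ends]

Failure links (BFS by depth):
  fail(1) 'b': from fail(0)=0 chase 'b': 0 ⇒ 0;  out={2}∪out(0)={2}
  fail(4) 'c': from fail(0)=0 chase 'c': 0 ⇒ 0;  out=∅∪out(0)=∅
  fail(9) 'e': from fail(0)=0 chase 'e': 0 ⇒ 0;  out=∅∪out(0)=∅
  fail(14) 'd': from fail(0)=0 chase 'd': 0 ⇒ 0;  out=∅∪out(0)=∅
  fail(2) 'bb': from fail(1)=0 chase 'b': 0 ⇒ 1;  out=∅∪out(1)={2}
  fail(5) 'ce': from fail(4)=0 chase 'e': 0 ⇒ 9;  out=∅∪out(9)=∅
  fail(8) 'ba': from fail(1)=0 chase 'a': 0 ⇒ 0;  out={3}∪out(0)={3}
  fail(10) 'ec': from fail(9)=0 chase 'c': 0 ⇒ 4;  out=∅∪out(4)=∅
  fail(15) 'da': from fail(14)=0 chase 'a': 0 ⇒ 0;  out=∅∪out(0)=∅
  fail(20) 'ea': from fail(9)=0 chase 'a': 0 ⇒ 0;  out=∅∪out(0)=∅
  fail(3) 'bbe': from fail(2)=1 chase 'e': 1→0 ⇒ 9;  out={0}∪out(9)={0}
  fail(6) 'cec': from fail(5)=9 chase 'c': 9 ⇒ 10;  out=∅∪out(10)=∅
  fail(11) 'ece': from fail(10)=4 chase 'e': 4 ⇒ 5;  out=∅∪out(5)=∅
  fail(16) 'dae': from fail(15)=0 chase 'e': 0 ⇒ 9;  out={5}∪out(9)={5}
  fail(21) 'ead': from fail(20)=0 chase 'd': 0 ⇒ 14;  out={7}∪out(14)={7}
  fail(7) 'cecb': from fail(6)=10 chase 'b': 10→4→0 ⇒ 1;  out={1}∪out(1)={1,2}
  fail(12) 'ecea': from fail(11)=5 chase 'a': 5→9 ⇒ 20;  out=∅∪out(20)=∅
  fail(17) 'cecd': from fail(6)=10 chase 'd': 10→4→0 ⇒ 14;  out=∅∪out(14)=∅
  fail(13) 'ecead': from fail(12)=20 chase 'd': 20 ⇒ 21;  out={4}∪out(21)={4,7}
  fail(18) 'cecde': from fail(17)=14 chase 'e': 14→0 ⇒ 9;  out=∅∪out(9)=∅
  fail(19) 'cecded': from fail(18)=9 chase 'd': 9→0 ⇒ 14;  out={6}∪out(14)={6}

Scan:
pos 0 'c': at 4
pos 1 'e': at 5
pos 2 'c': at 6
pos 3 'e': at 11 (via fail)
pos 4 'a': at 12
pos 5 'd': at 13  → match P4@[1:5],P7@[3:5]
pos 6 'd': at 14 (via fail)
pos 7 'c': at 4 (via fail)
pos 8 'b': at 1 (via fail)  → match P2@[8:8]
pos 9 'b': at 2  → match P2@[9:9]
pos 10 'e': at 3  → match P0@[8:10]
pos 11 'c': at 10 (via fail)
pos 12 'a': at 0 (via fail)
pos 13 'e': at 9
pos 14 'a': at 20
pos 15 'd': at 21  → match P7@[13:15]
pos 16 'e': at 9 (via fail)
pos 17 'c': at 10
pos 18 'd': at 14 (via fail)
pos 19 'd': at 14 (via fail)
pos 20 'd': at 14 (via fail)
pos 21 'a': at 15
pos 22 'e': at 16  → match P5@[20:22]
pos 23 'e': at 9 (via fail)
pos 24 'd': at 14 (via fail)
pos 25 'c': at 4 (via fail)
pos 26 'c': at 4 (via fail)
pos 27 'e': at 5
pos 28 'c': at 6
pos 29 'b': at 7  → match P1@[26:29],P2@[29:29]
pos 30 'a': at 8 (via fail)  → match P3@[29:30]
pos 31 'd': at 14 (via fail)
pos 32 'c': at 4 (via fail)
pos 33 'e': at 5
pos 34 'c': at 6
pos 35 'b': at 7  → match P1@[32:35],P2@[35:35]
pos 36 'd': at 14 (via fail)
pos 37 'c': at 4 (via fail)
pos 38 'b': at 1 (via fail)  → match P2@[38:38]
pos 39 'b': at 2  → match P2@[39:39]
pos 40 'e': at 3  → match P0@[38:40]
pos 41 'd': at 14 (via fail)
pos 42 'd': at 14 (via fail)
pos 43 'e': at 9 (via fail)
pos 44 'a': at 20
pos 45 'd': at 21  → match P7@[43:45]
pos 46 'c': at 4 (via fail)
pos 47 'd': at 14 (via fail)
pos 48 'e': at 9 (via fail)
pos 49 'd': at 14 (via fail)
pos 50 'c': at 4 (via fail)
pos 51 'a': at 0 (via fail)
pos 52 'd': at 14
pos 53 'a': at 15
pos 54 'e': at 16  → match P5@[52:54]
pos 55 'e': at 9 (via fail)

Matches: [[5,4],[5,7],[8,2],[9,2],[10,0],[15,7],[22,5],[29,1],[29,2],[30,3],[35,1],[35,2],[38,2],[39,2],[40,0],[45,7],[54,5]]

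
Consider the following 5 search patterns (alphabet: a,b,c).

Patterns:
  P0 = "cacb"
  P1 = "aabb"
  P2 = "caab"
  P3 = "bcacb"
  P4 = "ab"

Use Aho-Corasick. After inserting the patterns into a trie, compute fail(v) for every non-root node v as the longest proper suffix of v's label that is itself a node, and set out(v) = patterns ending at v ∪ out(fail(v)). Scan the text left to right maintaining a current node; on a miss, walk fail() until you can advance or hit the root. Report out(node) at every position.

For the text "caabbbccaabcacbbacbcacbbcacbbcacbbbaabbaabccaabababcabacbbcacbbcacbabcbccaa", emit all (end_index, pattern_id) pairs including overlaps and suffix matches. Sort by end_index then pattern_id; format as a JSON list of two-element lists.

Construct AC machine:
Trie nodes:
  n0 'ε': a→5 b→11 c→1
  n1 'c': a→2
  n2 'ca': a→9 c→3
  n3 'cac': b→4
  n4 'cacb': ·  ←P0
  n5 'a': a→6 b→16
  n6 'aa': b→7
  n7 'aab': b→8
  n8 'aabb': ·  ←P1
  n9 'caa': b→10
  n10 'caab': ·  ←P2
  n11 'b': c→12
  n12 'bc': a→13
  n13 'bca': c→14
  n14 'bcac': b→15
  n15 'bcacb': ·  ←P3
  n16 'ab': ·  ←P4

BFS fail/out derivation:
  fail(1) 'c': from fail(0)=0 chase 'c': 0 ⇒ 0;  out=∅∪out(0)=∅
  fail(5) 'a': from fail(0)=0 chase 'a': 0 ⇒ 0;  out=∅∪out(0)=∅
  fail(11) 'b': from fail(0)=0 chase 'b': 0 ⇒ 0;  out=∅∪out(0)=∅
  fail(2) 'ca': from fail(1)=0 chase 'a': 0 ⇒ 5;  out=∅∪out(5)=∅
  fail(6) 'aa': from fail(5)=0 chase 'a': 0 ⇒ 5;  out=∅∪out(5)=∅
  fail(12) 'bc': from fail(11)=0 chase 'c': 0 ⇒ 1;  out=∅∪out(1)=∅
  fail(16) 'ab': from fail(5)=0 chase 'b': 0 ⇒ 11;  out={4}∪out(11)={4}
  fail(3) 'cac': from fail(2)=5 chase 'c': 5→0 ⇒ 1;  out=∅∪out(1)=∅
  fail(7) 'aab': from fail(6)=5 chase 'b': 5 ⇒ 16;  out=∅∪out(16)={4}
  fail(9) 'caa': from fail(2)=5 chase 'a': 5 ⇒ 6;  out=∅∪out(6)=∅
  fail(13) 'bca': from fail(12)=1 chase 'a': 1 ⇒ 2;  out=∅∪out(2)=∅
  fail(4) 'cacb': from fail(3)=1 chase 'b': 1→0 ⇒ 11;  out={0}∪out(11)={0}
  fail(8) 'aabb': from fail(7)=16 chase 'b': 16→11→0 ⇒ 11;  out={1}∪out(11)={1}
  fail(10) 'caab': from fail(9)=6 chase 'b': 6 ⇒ 7;  out={2}∪out(7)={2,4}
  fail(14) 'bcac': from fail(13)=2 chase 'c': 2 ⇒ 3;  out=∅∪out(3)=∅
  fail(15) 'bcacb': from fail(14)=3 chase 'b': 3 ⇒ 4;  out={3}∪out(4)={0,3}

Text stream:
[0] read 'c'  n0⇒n1
[1] read 'a'  n1⇒n2
[2] read 'a'  n2⇒n9
[3] read 'b'  n9⇒n10  → match P2@[0:3],P4@[2:3]
[4] read 'b'  n10⇒n8 ·f  → match P1@[1:4]
[5] read 'b'  n8⇒n11 ·f
[6] read 'c'  n11⇒n12
[7] read 'c'  n12⇒n1 ·f
[8] read 'a'  n1⇒n2
[9] read 'a'  n2⇒n9
[10] read 'b'  n9⇒n10  → match P2@[7:10],P4@[9:10]
[11] read 'c'  n10⇒n12 ·f
[12] read 'a'  n12⇒n13
[13] read 'c'  n13⇒n14
[14] read 'b'  n14⇒n15  → match P0@[11:14],P3@[10:14]
[15] read 'b'  n15⇒n11 ·f
[16] read 'a'  n11⇒n5 ·f
[17] read 'c'  n5⇒n1 ·f
[18] read 'b'  n1⇒n11 ·f
[19] read 'c'  n11⇒n12
[20] read 'a'  n12⇒n13
[21] read 'c'  n13⇒n14
[22] read 'b'  n14⇒n15  → match P0@[19:22],P3@[18:22]
[23] read 'b'  n15⇒n11 ·f
[24] read 'c'  n11⇒n12
[25] read 'a'  n12⇒n13
[26] read 'c'  n13⇒n14
[27] read 'b'  n14⇒n15  → match P0@[24:27],P3@[23:27]
[28] read 'b'  n15⇒n11 ·f
[29] read 'c'  n11⇒n12
[30] read 'a'  n12⇒n13
[31] read 'c'  n13⇒n14
[32] read 'b'  n14⇒n15  → match P0@[29:32],P3@[28:32]
[33] read 'b'  n15⇒n11 ·f
[34] read 'b'  n11⇒n11 ·f
[35] read 'a'  n11⇒n5 ·f
[36] read 'a'  n5⇒n6
[37] read 'b'  n6⇒n7  → match P4@[36:37]
[38] read 'b'  n7⇒n8  → match P1@[35:38]
[39] read 'a'  n8⇒n5 ·f
[40] read 'a'  n5⇒n6
[41] read 'b'  n6⇒n7  → match P4@[40:41]
[42] read 'c'  n7⇒n12 ·f
[43] read 'c'  n12⇒n1 ·f
[44] read 'a'  n1⇒n2
[45] read 'a'  n2⇒n9
[46] read 'b'  n9⇒n10  → match P2@[43:46],P4@[45:46]
[47] read 'a'  n10⇒n5 ·f
[48] read 'b'  n5⇒n16  → match P4@[47:48]
[49] read 'a'  n16⇒n5 ·f
[50] read 'b'  n5⇒n16  → match P4@[49:50]
[51] read 'c'  n16⇒n12 ·f
[52] read 'a'  n12⇒n13
[53] read 'b'  n13⇒n16 ·f  → match P4@[52:53]
[54] read 'a'  n16⇒n5 ·f
[55] read 'c'  n5⇒n1 ·f
[56] read 'b'  n1⇒n11 ·f
[57] read 'b'  n11⇒n11 ·f
[58] read 'c'  n11⇒n12
[59] read 'a'  n12⇒n13
[60] read 'c'  n13⇒n14
[61] read 'b'  n14⇒n15  → match P0@[58:61],P3@[57:61]
[62] read 'b'  n15⇒n11 ·f
[63] read 'c'  n11⇒n12
[64] read 'a'  n12⇒n13
[65] read 'c'  n13⇒n14
[66] read 'b'  n14⇒n15  → match P0@[63:66],P3@[62:66]
[67] read 'a'  n15⇒n5 ·f
[68] read 'b'  n5⇒n16  → match P4@[67:68]
[69] read 'c'  n16⇒n12 ·f
[70] read 'b'  n12⇒n11 ·f
[71] read 'c'  n11⇒n12
[72] read 'c'  n12⇒n1 ·f
[73] read 'a'  n1⇒n2
[74] read 'a'  n2⇒n9

All matches (sorted): [[3,2],[3,4],[4,1],[10,2],[10,4],[14,0],[14,3],[22,0],[22,3],[27,0],[27,3],[32,0],[32,3],[37,4],[38,1],[41,4],[46,2],[46,4],[48,4],[50,4],[53,4],[61,0],[61,3],[66,0],[66,3],[68,4]]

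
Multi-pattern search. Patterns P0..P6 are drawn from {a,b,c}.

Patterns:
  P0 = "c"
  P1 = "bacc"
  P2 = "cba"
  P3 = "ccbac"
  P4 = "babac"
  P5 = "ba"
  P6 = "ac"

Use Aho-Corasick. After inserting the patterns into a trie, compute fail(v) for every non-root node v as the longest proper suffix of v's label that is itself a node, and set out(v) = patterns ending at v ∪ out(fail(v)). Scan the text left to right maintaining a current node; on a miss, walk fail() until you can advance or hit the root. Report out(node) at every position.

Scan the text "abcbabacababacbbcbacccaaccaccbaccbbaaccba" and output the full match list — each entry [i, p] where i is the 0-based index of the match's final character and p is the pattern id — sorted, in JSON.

Construct AC machine:
Trie nodes:
  n0 'ε': a→15 b→2 c→1
  n1 'c': b→6 c→8  [P0 ends]
  n2 'b': a→3
  n3 'ba': b→12 c→4  [P5 ends]
  n4 'bac': c→5
  n5 'bacc': ·  [P1 ends]
  n6 'cb': a→7
  n7 'cba': ·  [P2 ends]
  n8 'cc': b→9
  n9 'ccb': a→10
  n10 'ccba': c→11
  n11 'ccbac': ·  [P3 ends]
  n12 'bab': a→13
  n13 'baba': c→14
  n14 'babac': ·  [P4 ends]
  n15 'a': c→16
  n16 'ac': ·  [P6 ends]

Failure links (BFS by depth):
  fail(1) 'c': from fail(0)=0 chase 'c': 0 ⇒ 0;  out={0}∪out(0)={0}
  fail(2) 'b': from fail(0)=0 chase 'b': 0 ⇒ 0;  out=∅∪out(0)=∅
  fail(15) 'a': from fail(0)=0 chase 'a': 0 ⇒ 0;  out=∅∪out(0)=∅
  fail(3) 'ba': from fail(2)=0 chase 'a': 0 ⇒ 15;  out={5}∪out(15)={5}
  fail(6) 'cb': from fail(1)=0 chase 'b': 0 ⇒ 2;  out=∅∪out(2)=∅
  fail(8) 'cc': from fail(1)=0 chase 'c': 0 ⇒ 1;  out=∅∪out(1)={0}
  fail(16) 'ac': from fail(15)=0 chase 'c': 0 ⇒ 1;  out={6}∪out(1)={0,6}
  fail(4) 'bac': from fail(3)=15 chase 'c': 15 ⇒ 16;  out=∅∪out(16)={0,6}
  fail(7) 'cba': from fail(6)=2 chase 'a': 2 ⇒ 3;  out={2}∪out(3)={2,5}
  fail(9) 'ccb': from fail(8)=1 chase 'b': 1 ⇒ 6;  out=∅∪out(6)=∅
  fail(12) 'bab': from fail(3)=15 chase 'b': 15→0 ⇒ 2;  out=∅∪out(2)=∅
  fail(5) 'bacc': from fail(4)=16 chase 'c': 16→1 ⇒ 8;  out={1}∪out(8)={0,1}
  fail(10) 'ccba': from fail(9)=6 chase 'a': 6 ⇒ 7;  out=∅∪out(7)={2,5}
  fail(13) 'baba': from fail(12)=2 chase 'a': 2 ⇒ 3;  out=∅∪out(3)={5}
  fail(11) 'ccbac': from fail(10)=7 chase 'c': 7→3 ⇒ 4;  out={3}∪out(4)={0,3,6}
  fail(14) 'babac': from fail(13)=3 chase 'c': 3 ⇒ 4;  out={4}∪out(4)={0,4,6}

Run:
i=0 'a': node 0→15
i=1 'b': node 15→2 (via fail)
i=2 'c': node 2→1 (via fail)  emit P0@[2:2]
i=3 'b': node 1→6
i=4 'a': node 6→7  emit P2@[2:4],P5@[3:4]
i=5 'b': node 7→12 (via fail)
i=6 'a': node 12→13  emit P5@[5:6]
i=7 'c': node 13→14  emit P0@[7:7],P4@[3:7],P6@[6:7]
i=8 'a': node 14→15 (via fail)
i=9 'b': node 15→2 (via fail)
i=10 'a': node 2→3  emit P5@[9:10]
i=11 'b': node 3→12
i=12 'a': node 12→13  emit P5@[11:12]
i=13 'c': node 13→14  emit P0@[13:13],P4@[9:13],P6@[12:13]
i=14 'b': node 14→6 (via fail)
i=15 'b': node 6→2 (via fail)
i=16 'c': node 2→1 (via fail)  emit P0@[16:16]
i=17 'b': node 1→6
i=18 'a': node 6→7  emit P2@[16:18],P5@[17:18]
i=19 'c': node 7→4 (via fail)  emit P0@[19:19],P6@[18:19]
i=20 'c': node 4→5  emit P0@[20:20],P1@[17:20]
i=21 'c': node 5→8 (via fail)  emit P0@[21:21]
i=22 'a': node 8→15 (via fail)
i=23 'a': node 15→15 (via fail)
i=24 'c': node 15→16  emit P0@[24:24],P6@[23:24]
i=25 'c': node 16→8 (via fail)  emit P0@[25:25]
i=26 'a': node 8→15 (via fail)
i=27 'c': node 15→16  emit P0@[27:27],P6@[26:27]
i=28 'c': node 16→8 (via fail)  emit P0@[28:28]
i=29 'b': node 8→9
i=30 'a': node 9→10  emit P2@[28:30],P5@[29:30]
i=31 'c': node 10→11  emit P0@[31:31],P3@[27:31],P6@[30:31]
i=32 'c': node 11→5 (via fail)  emit P0@[32:32],P1@[29:32]
i=33 'b': node 5→9 (via fail)
i=34 'b': node 9→2 (via fail)
i=35 'a': node 2→3  emit P5@[34:35]
i=36 'a': node 3→15 (via fail)
i=37 'c': node 15→16  emit P0@[37:37],P6@[36:37]
i=38 'c': node 16→8 (via fail)  emit P0@[38:38]
i=39 'b': node 8→9
i=40 'a': node 9→10  emit P2@[38:40],P5@[39:40]

Result: [[2,0],[4,2],[4,5],[6,5],[7,0],[7,4],[7,6],[10,5],[12,5],[13,0],[13,4],[13,6],[16,0],[18,2],[18,5],[19,0],[19,6],[20,0],[20,1],[21,0],[24,0],[24,6],[25,0],[27,0],[27,6],[28,0],[30,2],[30,5],[31,0],[31,3],[31,6],[32,0],[32,1],[35,5],[37,0],[37,6],[38,0],[40,2],[40,5]]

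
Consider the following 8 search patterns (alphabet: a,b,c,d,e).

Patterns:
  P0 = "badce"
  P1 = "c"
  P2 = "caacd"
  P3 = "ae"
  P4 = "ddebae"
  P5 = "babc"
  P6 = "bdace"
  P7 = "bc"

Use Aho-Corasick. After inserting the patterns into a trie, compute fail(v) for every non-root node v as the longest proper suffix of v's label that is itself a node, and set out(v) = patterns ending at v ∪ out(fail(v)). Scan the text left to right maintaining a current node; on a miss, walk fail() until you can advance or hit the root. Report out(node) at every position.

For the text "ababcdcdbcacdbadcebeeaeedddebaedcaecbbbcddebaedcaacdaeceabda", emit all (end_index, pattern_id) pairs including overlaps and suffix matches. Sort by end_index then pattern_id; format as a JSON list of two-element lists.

Construct AC machine:
Trie nodes:
  n0 'ε': a→11 b→1 c→6 d→13
  n1 'b': a→2 c→25 d→21
  n2 'ba': b→19 d→3
  n3 'bad': c→4
  n4 'badc': e→5
  n5 'badce': ·  ←P0
  n6 'c': a→7  ←P1
  n7 'ca': a→8
  n8 'caa': c→9
  n9 'caac': d→10
  n10 'caacd': ·  ←P2
  n11 'a': e→12
  n12 'ae': ·  ←P3
  n13 'd': d→14
  n14 'dd': e→15
  n15 'dde': b→16
  n16 'ddeb': a→17
  n17 'ddeba': e→18
  n18 'ddebae': ·  ←P4
  n19 'bab': c→20
  n20 'babc': ·  ←P5
  n21 'bd': a→22
  n22 'bda': c→23
  n23 'bdac': e→24
  n24 'bdace': ·  ←P6
  n25 'bc': ·  ←P7

BFS fail/out derivation:
  fail(1) 'b': from fail(0)=0 chase 'b': 0 ⇒ 0;  out=∅∪out(0)=∅
  fail(6) 'c': from fail(0)=0 chase 'c': 0 ⇒ 0;  out={1}∪out(0)={1}
  fail(11) 'a': from fail(0)=0 chase 'a': 0 ⇒ 0;  out=∅∪out(0)=∅
  fail(13) 'd': from fail(0)=0 chase 'd': 0 ⇒ 0;  out=∅∪out(0)=∅
  fail(2) 'ba': from fail(1)=0 chase 'a': 0 ⇒ 11;  out=∅∪out(11)=∅
  fail(7) 'ca': from fail(6)=0 chase 'a': 0 ⇒ 11;  out=∅∪out(11)=∅
  fail(12) 'ae': from fail(11)=0 chase 'e': 0 ⇒ 0;  out={3}∪out(0)={3}
  fail(14) 'dd': from fail(13)=0 chase 'd': 0 ⇒ 13;  out=∅∪out(13)=∅
  fail(21) 'bd': from fail(1)=0 chase 'd': 0 ⇒ 13;  out=∅∪out(13)=∅
  fail(25) 'bc': from fail(1)=0 chase 'c': 0 ⇒ 6;  out={7}∪out(6)={1,7}
  fail(3) 'bad': from fail(2)=11 chase 'd': 11→0 ⇒ 13;  out=∅∪out(13)=∅
  fail(8) 'caa': from fail(7)=11 chase 'a': 11→0 ⇒ 11;  out=∅∪out(11)=∅
  fail(15) 'dde': from fail(14)=13 chase 'e': 13→0 ⇒ 0;  out=∅∪out(0)=∅
  fail(19) 'bab': from fail(2)=11 chase 'b': 11→0 ⇒ 1;  out=∅∪out(1)=∅
  fail(22) 'bda': from fail(21)=13 chase 'a': 13→0 ⇒ 11;  out=∅∪out(11)=∅
  fail(4) 'badc': from fail(3)=13 chase 'c': 13→0 ⇒ 6;  out=∅∪out(6)={1}
  fail(9) 'caac': from fail(8)=11 chase 'c': 11→0 ⇒ 6;  out=∅∪out(6)={1}
  fail(16) 'ddeb': from fail(15)=0 chase 'b': 0 ⇒ 1;  out=∅∪out(1)=∅
  fail(20) 'babc': from fail(19)=1 chase 'c': 1 ⇒ 25;  out={5}∪out(25)={1,5,7}
  fail(23) 'bdac': from fail(22)=11 chase 'c': 11→0 ⇒ 6;  out=∅∪out(6)={1}
  fail(5) 'badce': from fail(4)=6 chase 'e': 6→0 ⇒ 0;  out={0}∪out(0)={0}
  fail(10) 'caacd': from fail(9)=6 chase 'd': 6→0 ⇒ 13;  out={2}∪out(13)={2}
  fail(17) 'ddeba': from fail(16)=1 chase 'a': 1 ⇒ 2;  out=∅∪out(2)=∅
  fail(24) 'bdace': from fail(23)=6 chase 'e': 6→0 ⇒ 0;  out={6}∪out(0)={6}
  fail(18) 'ddebae': from fail(17)=2 chase 'e': 2→11 ⇒ 12;  out={4}∪out(12)={3,4}

Text stream:
[0] read 'a'  n0⇒n11
[1] read 'b'  n11⇒n1 (fail-walked)
[2] read 'a'  n1⇒n2
[3] read 'b'  n2⇒n19
[4] read 'c'  n19⇒n20  → match P1@[4:4],P5@[1:4],P7@[3:4]
[5] read 'd'  n20⇒n13 (fail-walked)
[6] read 'c'  n13⇒n6 (fail-walked)  → match P1@[6:6]
[7] read 'd'  n6⇒n13 (fail-walked)
[8] read 'b'  n13⇒n1 (fail-walked)
[9] read 'c'  n1⇒n25  → match P1@[9:9],P7@[8:9]
[10] read 'a'  n25⇒n7 (fail-walked)
[11] read 'c'  n7⇒n6 (fail-walked)  → match P1@[11:11]
[12] read 'd'  n6⇒n13 (fail-walked)
[13] read 'b'  n13⇒n1 (fail-walked)
[14] read 'a'  n1⇒n2
[15] read 'd'  n2⇒n3
[16] read 'c'  n3⇒n4  → match P1@[16:16]
[17] read 'e'  n4⇒n5  → match P0@[13:17]
[18] read 'b'  n5⇒n1 (fail-walked)
[19] read 'e'  n1⇒n0 (fail-walked)
[20] read 'e'  n0⇒n0
[21] read 'a'  n0⇒n11
[22] read 'e'  n11⇒n12  → match P3@[21:22]
[23] read 'e'  n12⇒n0 (fail-walked)
[24] read 'd'  n0⇒n13
[25] read 'd'  n13⇒n14
[26] read 'd'  n14⇒n14 (fail-walked)
[27] read 'e'  n14⇒n15
[28] read 'b'  n15⇒n16
[29] read 'a'  n16⇒n17
[30] read 'e'  n17⇒n18  → match P3@[29:30],P4@[25:30]
[31] read 'd'  n18⇒n13 (fail-walked)
[32] read 'c'  n13⇒n6 (fail-walked)  → match P1@[32:32]
[33] read 'a'  n6⇒n7
[34] read 'e'  n7⇒n12 (fail-walked)  → match P3@[33:34]
[35] read 'c'  n12⇒n6 (fail-walked)  → match P1@[35:35]
[36] read 'b'  n6⇒n1 (fail-walked)
[37] read 'b'  n1⇒n1 (fail-walked)
[38] read 'b'  n1⇒n1 (fail-walked)
[39] read 'c'  n1⇒n25  → match P1@[39:39],P7@[38:39]
[40] read 'd'  n25⇒n13 (fail-walked)
[41] read 'd'  n13⇒n14
[42] read 'e'  n14⇒n15
[43] read 'b'  n15⇒n16
[44] read 'a'  n16⇒n17
[45] read 'e'  n17⇒n18  → match P3@[44:45],P4@[40:45]
[46] read 'd'  n18⇒n13 (fail-walked)
[47] read 'c'  n13⇒n6 (fail-walked)  → match P1@[47:47]
[48] read 'a'  n6⇒n7
[49] read 'a'  n7⇒n8
[50] read 'c'  n8⇒n9  → match P1@[50:50]
[51] read 'd'  n9⇒n10  → match P2@[47:51]
[52] read 'a'  n10⇒n11 (fail-walked)
[53] read 'e'  n11⇒n12  → match P3@[52:53]
[54] read 'c'  n12⇒n6 (fail-walked)  → match P1@[54:54]
[55] read 'e'  n6⇒n0 (fail-walked)
[56] read 'a'  n0⇒n11
[57] read 'b'  n11⇒n1 (fail-walked)
[58] read 'd'  n1⇒n21
[59] read 'a'  n21⇒n22

Matches: [[4,1],[4,5],[4,7],[6,1],[9,1],[9,7],[11,1],[16,1],[17,0],[22,3],[30,3],[30,4],[32,1],[34,3],[35,1],[39,1],[39,7],[45,3],[45,4],[47,1],[50,1],[51,2],[53,3],[54,1]]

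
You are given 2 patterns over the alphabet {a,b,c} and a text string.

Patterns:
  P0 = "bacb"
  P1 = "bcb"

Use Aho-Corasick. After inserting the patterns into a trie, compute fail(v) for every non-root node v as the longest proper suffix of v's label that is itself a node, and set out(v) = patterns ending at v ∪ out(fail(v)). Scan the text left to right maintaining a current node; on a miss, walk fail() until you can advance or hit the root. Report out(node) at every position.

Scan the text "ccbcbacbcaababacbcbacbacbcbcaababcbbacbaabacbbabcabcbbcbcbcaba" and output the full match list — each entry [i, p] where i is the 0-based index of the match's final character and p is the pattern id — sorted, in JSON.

Construct AC machine:
Trie nodes:
  n0 'ε': b→1
  n1 'b': a→2 c→5
  n2 'ba': c→3
  n3 'bac': b→4
  n4 'bacb': ·  [P0 ends]
  n5 'bc': b→6
  n6 'bcb': ·  [P1 ends]

BFS fail/out derivation:
  fail(1) 'b': from fail(0)=0 chase 'b': 0 ⇒ 0;  out=∅∪out(0)=∅
  fail(2) 'ba': from fail(1)=0 chase 'a': 0 ⇒ 0;  out=∅∪out(0)=∅
  fail(5) 'bc': from fail(1)=0 chase 'c': 0 ⇒ 0;  out=∅∪out(0)=∅
  fail(3) 'bac': from fail(2)=0 chase 'c': 0 ⇒ 0;  out=∅∪out(0)=∅
  fail(6) 'bcb': from fail(5)=0 chase 'b': 0 ⇒ 1;  out={1}∪out(1)={1}
  fail(4) 'bacb': from fail(3)=0 chase 'b': 0 ⇒ 1;  out={0}∪out(1)={0}

Text stream:
[0] read 'c'  n0⇒n0
[1] read 'c'  n0⇒n0
[2] read 'b'  n0⇒n1
[3] read 'c'  n1⇒n5
[4] read 'b'  n5⇒n6  → match P1@[2:4]
[5] read 'a'  n6⇒n2 ·f
[6] read 'c'  n2⇒n3
[7] read 'b'  n3⇒n4  → match P0@[4:7]
[8] read 'c'  n4⇒n5 ·f
[9] read 'a'  n5⇒n0 ·f
[10] read 'a'  n0⇒n0
[11] read 'b'  n0⇒n1
[12] read 'a'  n1⇒n2
[13] read 'b'  n2⇒n1 ·f
[14] read 'a'  n1⇒n2
[15] read 'c'  n2⇒n3
[16] read 'b'  n3⇒n4  → match P0@[13:16]
[17] read 'c'  n4⇒n5 ·f
[18] read 'b'  n5⇒n6  → match P1@[16:18]
[19] read 'a'  n6⇒n2 ·f
[20] read 'c'  n2⇒n3
[21] read 'b'  n3⇒n4  → match P0@[18:21]
[22] read 'a'  n4⇒n2 ·f
[23] read 'c'  n2⇒n3
[24] read 'b'  n3⇒n4  → match P0@[21:24]
[25] read 'c'  n4⇒n5 ·f
[26] read 'b'  n5⇒n6  → match P1@[24:26]
[27] read 'c'  n6⇒n5 ·f
[28] read 'a'  n5⇒n0 ·f
[29] read 'a'  n0⇒n0
[30] read 'b'  n0⇒n1
[31] read 'a'  n1⇒n2
[32] read 'b'  n2⇒n1 ·f
[33] read 'c'  n1⇒n5
[34] read 'b'  n5⇒n6  → match P1@[32:34]
[35] read 'b'  n6⇒n1 ·f
[36] read 'a'  n1⇒n2
[37] read 'c'  n2⇒n3
[38] read 'b'  n3⇒n4  → match P0@[35:38]
[39] read 'a'  n4⇒n2 ·f
[40] read 'a'  n2⇒n0 ·f
[41] read 'b'  n0⇒n1
[42] read 'a'  n1⇒n2
[43] read 'c'  n2⇒n3
[44] read 'b'  n3⇒n4  → match P0@[41:44]
[45] read 'b'  n4⇒n1 ·f
[46] read 'a'  n1⇒n2
[47] read 'b'  n2⇒n1 ·f
[48] read 'c'  n1⇒n5
[49] read 'a'  n5⇒n0 ·f
[50] read 'b'  n0⇒n1
[51] read 'c'  n1⇒n5
[52] read 'b'  n5⇒n6  → match P1@[50:52]
[53] read 'b'  n6⇒n1 ·f
[54] read 'c'  n1⇒n5
[55] read 'b'  n5⇒n6  → match P1@[53:55]
[56] read 'c'  n6⇒n5 ·f
[57] read 'b'  n5⇒n6  → match P1@[55:57]
[58] read 'c'  n6⇒n5 ·f
[59] read 'a'  n5⇒n0 ·f
[60] read 'b'  n0⇒n1
[61] read 'a'  n1⇒n2

Result: [[4,1],[7,0],[16,0],[18,1],[21,0],[24,0],[26,1],[34,1],[38,0],[44,0],[52,1],[55,1],[57,1]]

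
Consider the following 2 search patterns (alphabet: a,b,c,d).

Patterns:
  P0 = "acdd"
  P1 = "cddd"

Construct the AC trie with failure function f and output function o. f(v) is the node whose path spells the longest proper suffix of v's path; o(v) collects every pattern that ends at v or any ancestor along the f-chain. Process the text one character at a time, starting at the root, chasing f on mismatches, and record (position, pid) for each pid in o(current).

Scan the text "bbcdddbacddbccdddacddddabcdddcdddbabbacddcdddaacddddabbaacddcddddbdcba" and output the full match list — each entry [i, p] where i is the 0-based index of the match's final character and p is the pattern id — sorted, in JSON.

Build automaton:
Trie nodes:
  0='ε' goto a→1 c→5
  1='a' goto c→2
  2='ac' goto d→3
  3='acd' goto d→4
  4='acdd' goto ·  ←P0
  5='c' goto d→6
  6='cd' goto d→7
  7='cdd' goto d→8
  8='cddd' goto ·  ←P1

BFS fail/out derivation:
  n1('a'): parent n0 fail=0; on 'a' 0 → fail=0;  out ∅∪∅=∅
  n5('c'): parent n0 fail=0; on 'c' 0 → fail=0;  out ∅∪∅=∅
  n2('ac'): parent n1 fail=0; on 'c' 0 → fail=5;  out ∅∪∅=∅
  n6('cd'): parent n5 fail=0; on 'd' 0 → fail=0;  out ∅∪∅=∅
  n3('acd'): parent n2 fail=5; on 'd' 5 → fail=6;  out ∅∪∅=∅
  n7('cdd'): parent n6 fail=0; on 'd' 0 → fail=0;  out ∅∪∅=∅
  n4('acdd'): parent n3 fail=6; on 'd' 6 → fail=7;  out {0}∪∅={0}
  n8('cddd'): parent n7 fail=0; on 'd' 0 → fail=0;  out {1}∪∅={1}

Run:
i=0 'b': node 0→0
i=1 'b': node 0→0
i=2 'c': node 0→5
i=3 'd': node 5→6
i=4 'd': node 6→7
i=5 'd': node 7→8  ** P1@[2:5]
i=6 'b': node 8→0 ·f
i=7 'a': node 0→1
i=8 'c': node 1→2
i=9 'd': node 2→3
i=10 'd': node 3→4  ** P0@[7:10]
i=11 'b': node 4→0 ·f
i=12 'c': node 0→5
i=13 'c': node 5→5 ·f
i=14 'd': node 5→6
i=15 'd': node 6→7
i=16 'd': node 7→8  ** P1@[13:16]
i=17 'a': node 8→1 ·f
i=18 'c': node 1→2
i=19 'd': node 2→3
i=20 'd': node 3→4  ** P0@[17:20]
i=21 'd': node 4→8 ·f  ** P1@[18:21]
i=22 'd': node 8→0 ·f
i=23 'a': node 0→1
i=24 'b': node 1→0 ·f
i=25 'c': node 0→5
i=26 'd': node 5→6
i=27 'd': node 6→7
i=28 'd': node 7→8  ** P1@[25:28]
i=29 'c': node 8→5 ·f
i=30 'd': node 5→6
i=31 'd': node 6→7
i=32 'd': node 7→8  ** P1@[29:32]
i=33 'b': node 8→0 ·f
i=34 'a': node 0→1
i=35 'b': node 1→0 ·f
i=36 'b': node 0→0
i=37 'a': node 0→1
i=38 'c': node 1→2
i=39 'd': node 2→3
i=40 'd': node 3→4  ** P0@[37:40]
i=41 'c': node 4→5 ·f
i=42 'd': node 5→6
i=43 'd': node 6→7
i=44 'd': node 7→8  ** P1@[41:44]
i=45 'a': node 8→1 ·f
i=46 'a': node 1→1 ·f
i=47 'c': node 1→2
i=48 'd': node 2→3
i=49 'd': node 3→4  ** P0@[46:49]
i=50 'd': node 4→8 ·f  ** P1@[47:50]
i=51 'd': node 8→0 ·f
i=52 'a': node 0→1
i=53 'b': node 1→0 ·f
i=54 'b': node 0→0
i=55 'a': node 0→1
i=56 'a': node 1→1 ·f
i=57 'c': node 1→2
i=58 'd': node 2→3
i=59 'd': node 3→4  ** P0@[56:59]
i=60 'c': node 4→5 ·f
i=61 'd': node 5→6
i=62 'd': node 6→7
i=63 'd': node 7→8  ** P1@[60:63]
i=64 'd': node 8→0 ·f
i=65 'b': node 0→0
i=66 'd': node 0→0
i=67 'c': node 0→5
i=68 'b': node 5→0 ·f
i=69 'a': node 0→1

All matches (sorted): [[5,1],[10,0],[16,1],[20,0],[21,1],[28,1],[32,1],[40,0],[44,1],[49,0],[50,1],[59,0],[63,1]]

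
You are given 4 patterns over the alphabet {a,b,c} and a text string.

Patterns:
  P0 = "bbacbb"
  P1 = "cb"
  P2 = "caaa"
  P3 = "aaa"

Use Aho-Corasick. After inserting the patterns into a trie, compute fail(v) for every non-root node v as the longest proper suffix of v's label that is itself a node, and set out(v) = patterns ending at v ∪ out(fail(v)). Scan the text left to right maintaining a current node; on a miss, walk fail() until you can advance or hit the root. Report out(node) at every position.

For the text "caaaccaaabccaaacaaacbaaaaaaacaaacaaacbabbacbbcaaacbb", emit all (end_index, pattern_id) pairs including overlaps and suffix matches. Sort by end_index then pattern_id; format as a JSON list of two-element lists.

Build:
Trie (insert patterns):
  0='ε' goto a→12 b→1 c→7
  1='b' goto b→2
  2='bb' goto a→3
  3='bba' goto c→4
  4='bbac' goto b→5
  5='bbacb' goto b→6
  6='bbacbb' goto ·  [P0 ends]
  7='c' goto a→9 b→8
  8='cb' goto ·  [P1 ends]
  9='ca' goto a→10
  10='caa' goto a→11
  11='caaa' goto ·  [P2 ends]
  12='a' goto a→13
  13='aa' goto a→14
  14='aaa' goto ·  [P3 ends]

Failure links (BFS by depth):
  fail(1) 'b': from fail(0)=0 chase 'b': 0 ⇒ 0;  out=∅∪out(0)=∅
  fail(7) 'c': from fail(0)=0 chase 'c': 0 ⇒ 0;  out=∅∪out(0)=∅
  fail(12) 'a': from fail(0)=0 chase 'a': 0 ⇒ 0;  out=∅∪out(0)=∅
  fail(2) 'bb': from fail(1)=0 chase 'b': 0 ⇒ 1;  out=∅∪out(1)=∅
  fail(8) 'cb': from fail(7)=0 chase 'b': 0 ⇒ 1;  out={1}∪out(1)={1}
  fail(9) 'ca': from fail(7)=0 chase 'a': 0 ⇒ 12;  out=∅∪out(12)=∅
  fail(13) 'aa': from fail(12)=0 chase 'a': 0 ⇒ 12;  out=∅∪out(12)=∅
  fail(3) 'bba': from fail(2)=1 chase 'a': 1→0 ⇒ 12;  out=∅∪out(12)=∅
  fail(10) 'caa': from fail(9)=12 chase 'a': 12 ⇒ 13;  out=∅∪out(13)=∅
  fail(14) 'aaa': from fail(13)=12 chase 'a': 12 ⇒ 13;  out={3}∪out(13)={3}
  fail(4) 'bbac': from fail(3)=12 chase 'c': 12→0 ⇒ 7;  out=∅∪out(7)=∅
  fail(11) 'caaa': from fail(10)=13 chase 'a': 13 ⇒ 14;  out={2}∪out(14)={2,3}
  fail(5) 'bbacb': from fail(4)=7 chase 'b': 7 ⇒ 8;  out=∅∪out(8)={1}
  fail(6) 'bbacbb': from fail(5)=8 chase 'b': 8→1 ⇒ 2;  out={0}∪out(2)={0}

Run:
pos 0 'c': at 7
pos 1 'a': at 9
pos 2 'a': at 10
pos 3 'a': at 11  ** P2@[0:3],P3@[1:3]
pos 4 'c': at 7 ·f
pos 5 'c': at 7 ·f
pos 6 'a': at 9
pos 7 'a': at 10
pos 8 'a': at 11  ** P2@[5:8],P3@[6:8]
pos 9 'b': at 1 ·f
pos 10 'c': at 7 ·f
pos 11 'c': at 7 ·f
pos 12 'a': at 9
pos 13 'a': at 10
pos 14 'a': at 11  ** P2@[11:14],P3@[12:14]
pos 15 'c': at 7 ·f
pos 16 'a': at 9
pos 17 'a': at 10
pos 18 'a': at 11  ** P2@[15:18],P3@[16:18]
pos 19 'c': at 7 ·f
pos 20 'b': at 8  ** P1@[19:20]
pos 21 'a': at 12 ·f
pos 22 'a': at 13
pos 23 'a': at 14  ** P3@[21:23]
pos 24 'a': at 14 ·f  ** P3@[22:24]
pos 25 'a': at 14 ·f  ** P3@[23:25]
pos 26 'a': at 14 ·f  ** P3@[24:26]
pos 27 'a': at 14 ·f  ** P3@[25:27]
pos 28 'c': at 7 ·f
pos 29 'a': at 9
pos 30 'a': at 10
pos 31 'a': at 11  ** P2@[28:31],P3@[29:31]
pos 32 'c': at 7 ·f
pos 33 'a': at 9
pos 34 'a': at 10
pos 35 'a': at 11  ** P2@[32:35],P3@[33:35]
pos 36 'c': at 7 ·f
pos 37 'b': at 8  ** P1@[36:37]
pos 38 'a': at 12 ·f
pos 39 'b': at 1 ·f
pos 40 'b': at 2
pos 41 'a': at 3
pos 42 'c': at 4
pos 43 'b': at 5  ** P1@[42:43]
pos 44 'b': at 6  ** P0@[39:44]
pos 45 'c': at 7 ·f
pos 46 'a': at 9
pos 47 'a': at 10
pos 48 'a': at 11  ** P2@[45:48],P3@[46:48]
pos 49 'c': at 7 ·f
pos 50 'b': at 8  ** P1@[49:50]
pos 51 'b': at 2 ·f

All matches (sorted): [[3,2],[3,3],[8,2],[8,3],[14,2],[14,3],[18,2],[18,3],[20,1],[23,3],[24,3],[25,3],[26,3],[27,3],[31,2],[31,3],[35,2],[35,3],[37,1],[43,1],[44,0],[48,2],[48,3],[50,1]]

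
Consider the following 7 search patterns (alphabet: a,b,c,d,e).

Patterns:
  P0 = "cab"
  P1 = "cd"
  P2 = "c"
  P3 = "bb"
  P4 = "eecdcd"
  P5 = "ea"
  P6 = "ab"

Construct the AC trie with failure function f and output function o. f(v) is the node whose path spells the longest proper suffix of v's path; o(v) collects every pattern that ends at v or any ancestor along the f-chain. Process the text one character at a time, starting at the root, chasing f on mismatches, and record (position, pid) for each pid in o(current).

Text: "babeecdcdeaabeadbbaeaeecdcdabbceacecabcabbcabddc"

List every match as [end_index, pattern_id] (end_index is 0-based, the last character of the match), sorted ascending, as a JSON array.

Build automaton:
Trie (insert patterns):
  0='ε' goto a→14 b→5 c→1 e→7
  1='c' goto a→2 d→4  [P2 ends]
  2='ca' goto b→3
  3='cab' goto ·  [P0 ends]
  4='cd' goto ·  [P1 ends]
  5='b' goto b→6
  6='bb' goto ·  [P3 ends]
  7='e' goto a→13 e→8
  8='ee' goto c→9
  9='eec' goto d→10
  10='eecd' goto c→11
  11='eecdc' goto d→12
  12='eecdcd' goto ·  [P4 ends]
  13='ea' goto ·  [P5 ends]
  14='a' goto b→15
  15='ab' goto ·  [P6 ends]

Failure links (BFS by depth):
  fail(1) 'c': from fail(0)=0 chase 'c': 0 ⇒ 0;  out={2}∪out(0)={2}
  fail(5) 'b': from fail(0)=0 chase 'b': 0 ⇒ 0;  out=∅∪out(0)=∅
  fail(7) 'e': from fail(0)=0 chase 'e': 0 ⇒ 0;  out=∅∪out(0)=∅
  fail(14) 'a': from fail(0)=0 chase 'a': 0 ⇒ 0;  out=∅∪out(0)=∅
  fail(2) 'ca': from fail(1)=0 chase 'a': 0 ⇒ 14;  out=∅∪out(14)=∅
  fail(4) 'cd': from fail(1)=0 chase 'd': 0 ⇒ 0;  out={1}∪out(0)={1}
  fail(6) 'bb': from fail(5)=0 chase 'b': 0 ⇒ 5;  out={3}∪out(5)={3}
  fail(8) 'ee': from fail(7)=0 chase 'e': 0 ⇒ 7;  out=∅∪out(7)=∅
  fail(13) 'ea': from fail(7)=0 chase 'a': 0 ⇒ 14;  out={5}∪out(14)={5}
  fail(15) 'ab': from fail(14)=0 chase 'b': 0 ⇒ 5;  out={6}∪out(5)={6}
  fail(3) 'cab': from fail(2)=14 chase 'b': 14 ⇒ 15;  out={0}∪out(15)={0,6}
  fail(9) 'eec': from fail(8)=7 chase 'c': 7→0 ⇒ 1;  out=∅∪out(1)={2}
  fail(10) 'eecd': from fail(9)=1 chase 'd': 1 ⇒ 4;  out=∅∪out(4)={1}
  fail(11) 'eecdc': from fail(10)=4 chase 'c': 4→0 ⇒ 1;  out=∅∪out(1)={2}
  fail(12) 'eecdcd': from fail(11)=1 chase 'd': 1 ⇒ 4;  out={4}∪out(4)={1,4}

Run:
pos 0 'b': at 5
pos 1 'a': at 14 (fail-walked)
pos 2 'b': at 15  ** P6@[1:2]
pos 3 'e': at 7 (fail-walked)
pos 4 'e': at 8
pos 5 'c': at 9  ** P2@[5:5]
pos 6 'd': at 10  ** P1@[5:6]
pos 7 'c': at 11  ** P2@[7:7]
pos 8 'd': at 12  ** P1@[7:8],P4@[3:8]
pos 9 'e': at 7 (fail-walked)
pos 10 'a': at 13  ** P5@[9:10]
pos 11 'a': at 14 (fail-walked)
pos 12 'b': at 15  ** P6@[11:12]
pos 13 'e': at 7 (fail-walked)
pos 14 'a': at 13  ** P5@[13:14]
pos 15 'd': at 0 (fail-walked)
pos 16 'b': at 5
pos 17 'b': at 6  ** P3@[16:17]
pos 18 'a': at 14 (fail-walked)
pos 19 'e': at 7 (fail-walked)
pos 20 'a': at 13  ** P5@[19:20]
pos 21 'e': at 7 (fail-walked)
pos 22 'e': at 8
pos 23 'c': at 9  ** P2@[23:23]
pos 24 'd': at 10  ** P1@[23:24]
pos 25 'c': at 11  ** P2@[25:25]
pos 26 'd': at 12  ** P1@[25:26],P4@[21:26]
pos 27 'a': at 14 (fail-walked)
pos 28 'b': at 15  ** P6@[27:28]
pos 29 'b': at 6 (fail-walked)  ** P3@[28:29]
pos 30 'c': at 1 (fail-walked)  ** P2@[30:30]
pos 31 'e': at 7 (fail-walked)
pos 32 'a': at 13  ** P5@[31:32]
pos 33 'c': at 1 (fail-walked)  ** P2@[33:33]
pos 34 'e': at 7 (fail-walked)
pos 35 'c': at 1 (fail-walked)  ** P2@[35:35]
pos 36 'a': at 2
pos 37 'b': at 3  ** P0@[35:37],P6@[36:37]
pos 38 'c': at 1 (fail-walked)  ** P2@[38:38]
pos 39 'a': at 2
pos 40 'b': at 3  ** P0@[38:40],P6@[39:40]
pos 41 'b': at 6 (fail-walked)  ** P3@[40:41]
pos 42 'c': at 1 (fail-walked)  ** P2@[42:42]
pos 43 'a': at 2
pos 44 'b': at 3  ** P0@[42:44],P6@[43:44]
pos 45 'd': at 0 (fail-walked)
pos 46 'd': at 0
pos 47 'c': at 1  ** P2@[47:47]

Result: [[2,6],[5,2],[6,1],[7,2],[8,1],[8,4],[10,5],[12,6],[14,5],[17,3],[20,5],[23,2],[24,1],[25,2],[26,1],[26,4],[28,6],[29,3],[30,2],[32,5],[33,2],[35,2],[37,0],[37,6],[38,2],[40,0],[40,6],[41,3],[42,2],[44,0],[44,6],[47,2]]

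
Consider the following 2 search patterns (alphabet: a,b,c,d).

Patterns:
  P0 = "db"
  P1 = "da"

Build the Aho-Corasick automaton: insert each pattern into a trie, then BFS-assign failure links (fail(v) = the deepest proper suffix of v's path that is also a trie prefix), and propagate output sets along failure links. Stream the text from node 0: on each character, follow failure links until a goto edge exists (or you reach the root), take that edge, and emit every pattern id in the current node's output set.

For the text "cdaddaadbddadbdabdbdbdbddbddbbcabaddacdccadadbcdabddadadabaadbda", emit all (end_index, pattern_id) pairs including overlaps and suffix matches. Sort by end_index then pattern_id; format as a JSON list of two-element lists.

Build:
Trie (insert patterns):
  n0 'ε': d→1
  n1 'd': a→3 b→2
  n2 'db': ·  [P0 ends]
  n3 'da': ·  [P1 ends]

BFS fail/out derivation:
  n1('d'): parent n0 fail=0; on 'd' 0 → fail=0;  out ∅∪∅=∅
  n2('db'): parent n1 fail=0; on 'b' 0 → fail=0;  out {0}∪∅={0}
  n3('da'): parent n1 fail=0; on 'a' 0 → fail=0;  out {1}∪∅={1}

Run:
[0] read 'c'  n0⇒n0
[1] read 'd'  n0⇒n1
[2] read 'a'  n1⇒n3  → match P1@[1:2]
[3] read 'd'  n3⇒n1 ·f
[4] read 'd'  n1⇒n1 ·f
[5] read 'a'  n1⇒n3  → match P1@[4:5]
[6] read 'a'  n3⇒n0 ·f
[7] read 'd'  n0⇒n1
[8] read 'b'  n1⇒n2  → match P0@[7:8]
[9] read 'd'  n2⇒n1 ·f
[10] read 'd'  n1⇒n1 ·f
[11] read 'a'  n1⇒n3  → match P1@[10:11]
[12] read 'd'  n3⇒n1 ·f
[13] read 'b'  n1⇒n2  → match P0@[12:13]
[14] read 'd'  n2⇒n1 ·f
[15] read 'a'  n1⇒n3  → match P1@[14:15]
[16] read 'b'  n3⇒n0 ·f
[17] read 'd'  n0⇒n1
[18] read 'b'  n1⇒n2  → match P0@[17:18]
[19] read 'd'  n2⇒n1 ·f
[20] read 'b'  n1⇒n2  → match P0@[19:20]
[21] read 'd'  n2⇒n1 ·f
[22] read 'b'  n1⇒n2  → match P0@[21:22]
[23] read 'd'  n2⇒n1 ·f
[24] read 'd'  n1⇒n1 ·f
[25] read 'b'  n1⇒n2  → match P0@[24:25]
[26] read 'd'  n2⇒n1 ·f
[27] read 'd'  n1⇒n1 ·f
[28] read 'b'  n1⇒n2  → match P0@[27:28]
[29] read 'b'  n2⇒n0 ·f
[30] read 'c'  n0⇒n0
[31] read 'a'  n0⇒n0
[32] read 'b'  n0⇒n0
[33] read 'a'  n0⇒n0
[34] read 'd'  n0⇒n1
[35] read 'd'  n1⇒n1 ·f
[36] read 'a'  n1⇒n3  → match P1@[35:36]
[37] read 'c'  n3⇒n0 ·f
[38] read 'd'  n0⇒n1
[39] read 'c'  n1⇒n0 ·f
[40] read 'c'  n0⇒n0
[41] read 'a'  n0⇒n0
[42] read 'd'  n0⇒n1
[43] read 'a'  n1⇒n3  → match P1@[42:43]
[44] read 'd'  n3⇒n1 ·f
[45] read 'b'  n1⇒n2  → match P0@[44:45]
[46] read 'c'  n2⇒n0 ·f
[47] read 'd'  n0⇒n1
[48] read 'a'  n1⇒n3  → match P1@[47:48]
[49] read 'b'  n3⇒n0 ·f
[50] read 'd'  n0⇒n1
[51] read 'd'  n1⇒n1 ·f
[52] read 'a'  n1⇒n3  → match P1@[51:52]
[53] read 'd'  n3⇒n1 ·f
[54] read 'a'  n1⇒n3  → match P1@[53:54]
[55] read 'd'  n3⇒n1 ·f
[56] read 'a'  n1⇒n3  → match P1@[55:56]
[57] read 'b'  n3⇒n0 ·f
[58] read 'a'  n0⇒n0
[59] read 'a'  n0⇒n0
[60] read 'd'  n0⇒n1
[61] read 'b'  n1⇒n2  → match P0@[60:61]
[62] read 'd'  n2⇒n1 ·f
[63] read 'a'  n1⇒n3  → match P1@[62:63]

All matches (sorted): [[2,1],[5,1],[8,0],[11,1],[13,0],[15,1],[18,0],[20,0],[22,0],[25,0],[28,0],[36,1],[43,1],[45,0],[48,1],[52,1],[54,1],[56,1],[61,0],[63,1]]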